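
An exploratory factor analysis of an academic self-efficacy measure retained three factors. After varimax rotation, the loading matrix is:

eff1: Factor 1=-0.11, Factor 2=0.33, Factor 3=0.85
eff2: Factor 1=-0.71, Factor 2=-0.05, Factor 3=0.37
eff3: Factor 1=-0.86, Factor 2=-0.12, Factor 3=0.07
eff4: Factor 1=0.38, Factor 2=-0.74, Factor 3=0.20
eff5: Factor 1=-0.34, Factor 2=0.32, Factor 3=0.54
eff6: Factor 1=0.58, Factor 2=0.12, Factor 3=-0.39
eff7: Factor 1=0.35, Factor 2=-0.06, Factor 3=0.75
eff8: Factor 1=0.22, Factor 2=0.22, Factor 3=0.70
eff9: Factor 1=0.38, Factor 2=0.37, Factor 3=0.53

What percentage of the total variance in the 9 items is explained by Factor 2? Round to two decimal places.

10.88%

SS loadings for Factor 2 = 0.33² + (-0.05)² + (-0.12)² + (-0.74)² + 0.32² + 0.12² + (-0.06)² + 0.22² + 0.37² = 0.9791
With 9 standardized items, total variance = 9. Proportion = 0.9791/9 = 0.1088 → 10.88%.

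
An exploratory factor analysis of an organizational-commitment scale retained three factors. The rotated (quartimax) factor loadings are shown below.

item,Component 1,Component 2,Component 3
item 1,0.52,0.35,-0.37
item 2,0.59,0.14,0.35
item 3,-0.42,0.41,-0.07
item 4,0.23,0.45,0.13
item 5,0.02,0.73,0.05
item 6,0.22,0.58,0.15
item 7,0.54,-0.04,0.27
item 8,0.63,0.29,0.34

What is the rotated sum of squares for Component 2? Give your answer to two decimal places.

SS loadings for Component 2 = 0.35² + 0.14² + 0.41² + 0.45² + 0.73² + 0.58² + (-0.04)² + 0.29² = 0.1225 + 0.0196 + 0.1681 + 0.2025 + 0.5329 + 0.3364 + 0.0016 + 0.0841 = 1.4677

1.47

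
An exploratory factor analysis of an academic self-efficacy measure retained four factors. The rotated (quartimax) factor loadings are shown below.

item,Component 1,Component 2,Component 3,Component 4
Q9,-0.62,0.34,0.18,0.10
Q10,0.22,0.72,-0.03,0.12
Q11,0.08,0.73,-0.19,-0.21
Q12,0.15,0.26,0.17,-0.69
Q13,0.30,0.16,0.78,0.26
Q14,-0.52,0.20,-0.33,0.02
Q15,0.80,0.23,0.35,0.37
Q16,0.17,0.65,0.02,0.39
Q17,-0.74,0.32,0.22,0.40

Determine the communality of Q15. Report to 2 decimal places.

0.95

h² = 0.80² + 0.23² + 0.35² + 0.37² = 0.6400 + 0.0529 + 0.1225 + 0.1369 = 0.9523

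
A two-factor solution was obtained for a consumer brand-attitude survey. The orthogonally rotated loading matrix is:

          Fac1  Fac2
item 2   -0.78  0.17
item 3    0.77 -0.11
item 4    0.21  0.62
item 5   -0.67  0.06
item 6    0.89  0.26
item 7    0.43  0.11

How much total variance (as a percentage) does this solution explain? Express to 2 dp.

53.00%

SS loadings by factor: 2.6713, 0.5087; total = 3.1800.
Total variance with 6 standardized items is 6, so the solution explains 3.1800/6 = 0.5300 = 53.00%.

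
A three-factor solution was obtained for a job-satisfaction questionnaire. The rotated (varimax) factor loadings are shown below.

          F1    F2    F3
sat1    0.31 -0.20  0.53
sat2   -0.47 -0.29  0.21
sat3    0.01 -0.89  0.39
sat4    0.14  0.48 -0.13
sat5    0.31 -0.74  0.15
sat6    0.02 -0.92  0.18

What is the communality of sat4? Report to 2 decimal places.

h² = 0.14² + 0.48² + (-0.13)² = 0.0196 + 0.2304 + 0.0169 = 0.2669

0.27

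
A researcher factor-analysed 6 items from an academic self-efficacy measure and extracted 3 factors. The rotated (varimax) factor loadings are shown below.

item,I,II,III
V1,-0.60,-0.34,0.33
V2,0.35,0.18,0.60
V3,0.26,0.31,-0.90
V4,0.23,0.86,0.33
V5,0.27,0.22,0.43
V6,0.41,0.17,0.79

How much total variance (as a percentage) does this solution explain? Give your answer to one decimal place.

68.4%

Communalities: 0.5845, 0.5149, 0.9737, 0.9014, 0.3062, 0.8211; Σh² = 4.1018.
Total variance with 6 standardized items is 6, so the solution explains 4.1018/6 = 0.6836 = 68.36%.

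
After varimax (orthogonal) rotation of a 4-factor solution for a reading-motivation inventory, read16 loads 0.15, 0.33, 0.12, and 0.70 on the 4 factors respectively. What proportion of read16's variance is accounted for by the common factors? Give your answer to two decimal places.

h² = 0.15² + 0.33² + 0.12² + 0.70² = 0.0225 + 0.1089 + 0.0144 + 0.4900 = 0.6358

0.64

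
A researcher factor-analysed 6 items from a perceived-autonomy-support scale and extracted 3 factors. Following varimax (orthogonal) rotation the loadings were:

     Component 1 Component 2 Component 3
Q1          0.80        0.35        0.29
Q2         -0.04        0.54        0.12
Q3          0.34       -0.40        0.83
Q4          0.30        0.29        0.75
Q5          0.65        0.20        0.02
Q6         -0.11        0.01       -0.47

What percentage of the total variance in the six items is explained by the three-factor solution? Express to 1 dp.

59.2%

Communalities: 0.8466, 0.3076, 0.9645, 0.7366, 0.4629, 0.2331; Σh² = 3.5513.
Total variance with 6 standardized items is 6, so the solution explains 3.5513/6 = 0.5919 = 59.19%.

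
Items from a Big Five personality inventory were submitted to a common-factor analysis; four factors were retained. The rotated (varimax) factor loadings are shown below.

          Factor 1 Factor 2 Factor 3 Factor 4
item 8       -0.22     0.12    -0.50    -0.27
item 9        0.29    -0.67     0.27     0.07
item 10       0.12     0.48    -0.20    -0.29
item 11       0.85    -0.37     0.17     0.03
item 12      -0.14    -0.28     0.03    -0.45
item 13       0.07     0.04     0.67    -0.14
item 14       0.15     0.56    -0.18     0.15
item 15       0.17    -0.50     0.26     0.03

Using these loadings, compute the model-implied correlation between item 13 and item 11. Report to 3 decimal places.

0.154

r̂ = Σ λ_i·λ_j across factors = (0.07)(0.85) + (0.04)(-0.37) + (0.67)(0.17) + (-0.14)(0.03)
  = +0.0595 -0.0148 +0.1139 -0.0042 = 0.1544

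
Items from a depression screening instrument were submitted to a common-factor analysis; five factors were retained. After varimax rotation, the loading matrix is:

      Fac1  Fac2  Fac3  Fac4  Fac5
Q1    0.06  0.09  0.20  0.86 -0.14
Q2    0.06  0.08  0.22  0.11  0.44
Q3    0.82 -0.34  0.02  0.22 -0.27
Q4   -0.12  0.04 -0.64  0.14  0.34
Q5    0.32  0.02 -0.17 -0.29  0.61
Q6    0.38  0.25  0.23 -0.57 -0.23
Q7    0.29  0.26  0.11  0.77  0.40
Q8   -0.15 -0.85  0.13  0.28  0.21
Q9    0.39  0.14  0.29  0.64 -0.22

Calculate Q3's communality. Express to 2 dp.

0.91

h² = 0.82² + (-0.34)² + 0.02² + 0.22² + (-0.27)² = 0.6724 + 0.1156 + 0.0004 + 0.0484 + 0.0729 = 0.9097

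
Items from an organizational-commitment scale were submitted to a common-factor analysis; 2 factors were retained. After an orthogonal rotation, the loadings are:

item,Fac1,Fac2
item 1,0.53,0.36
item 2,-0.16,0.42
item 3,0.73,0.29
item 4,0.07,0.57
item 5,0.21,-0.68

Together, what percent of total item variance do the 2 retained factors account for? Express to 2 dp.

Communalities: 0.4105, 0.2020, 0.6170, 0.3298, 0.5065; Σh² = 2.0658.
Total variance with 5 standardized items is 5, so the solution explains 2.0658/5 = 0.4132 = 41.32%.

41.32%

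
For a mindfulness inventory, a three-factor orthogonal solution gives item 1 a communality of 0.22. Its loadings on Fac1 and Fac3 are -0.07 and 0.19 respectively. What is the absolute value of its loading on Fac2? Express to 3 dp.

Under orthogonal rotation h² = Σλ², so λ_Fac2² = h² − (0.0410) = 0.22 − 0.0410 = 0.1790.
|λ| = √0.1790 = 0.4231.

0.423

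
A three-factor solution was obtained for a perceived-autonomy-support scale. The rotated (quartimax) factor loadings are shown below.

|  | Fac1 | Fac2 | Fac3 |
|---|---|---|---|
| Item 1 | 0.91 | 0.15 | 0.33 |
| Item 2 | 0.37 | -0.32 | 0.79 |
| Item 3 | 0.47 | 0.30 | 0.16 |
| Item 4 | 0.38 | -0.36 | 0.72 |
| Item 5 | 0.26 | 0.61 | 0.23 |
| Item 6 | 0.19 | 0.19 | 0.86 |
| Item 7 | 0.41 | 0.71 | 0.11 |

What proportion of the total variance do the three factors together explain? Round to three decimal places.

Communalities: 0.9595, 0.8634, 0.3365, 0.7924, 0.4926, 0.8118, 0.6843; Σh² = 4.9405.
Total variance with 7 standardized items is 7, so the solution explains 4.9405/7 = 0.7058.

0.706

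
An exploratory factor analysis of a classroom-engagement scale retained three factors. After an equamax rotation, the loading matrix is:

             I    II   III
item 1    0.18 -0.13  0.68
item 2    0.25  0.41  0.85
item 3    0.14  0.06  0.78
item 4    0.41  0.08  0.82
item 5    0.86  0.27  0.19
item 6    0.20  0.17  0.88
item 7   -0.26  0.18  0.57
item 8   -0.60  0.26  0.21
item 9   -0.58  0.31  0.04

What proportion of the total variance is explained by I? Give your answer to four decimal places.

0.2029

SS loadings for I = 0.18² + 0.25² + 0.14² + 0.41² + 0.86² + 0.20² + (-0.26)² + (-0.60)² + (-0.58)² = 1.8262
Proportion of variance = 1.8262 / 9 = 0.2029.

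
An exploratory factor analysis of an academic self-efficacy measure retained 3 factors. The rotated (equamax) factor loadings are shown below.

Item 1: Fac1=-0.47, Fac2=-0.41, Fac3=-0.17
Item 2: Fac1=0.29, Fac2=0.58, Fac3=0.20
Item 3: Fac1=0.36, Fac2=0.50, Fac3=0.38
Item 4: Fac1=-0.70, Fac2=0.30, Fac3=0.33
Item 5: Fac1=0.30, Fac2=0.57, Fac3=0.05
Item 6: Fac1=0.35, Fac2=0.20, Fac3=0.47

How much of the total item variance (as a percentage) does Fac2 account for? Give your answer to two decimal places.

20.16%

SS loadings for Fac2 = (-0.41)² + 0.58² + 0.50² + 0.30² + 0.57² + 0.20² = 1.2094
With 6 standardized items, total variance = 6. Proportion = 1.2094/6 = 0.2016 → 20.16%.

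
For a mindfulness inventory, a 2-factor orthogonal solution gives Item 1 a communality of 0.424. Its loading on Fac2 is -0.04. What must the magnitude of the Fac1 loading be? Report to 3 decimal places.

Under orthogonal rotation h² = Σλ², so λ_Fac1² = h² − (0.0016) = 0.424 − 0.0016 = 0.4224.
|λ| = √0.4224 = 0.6499.

0.650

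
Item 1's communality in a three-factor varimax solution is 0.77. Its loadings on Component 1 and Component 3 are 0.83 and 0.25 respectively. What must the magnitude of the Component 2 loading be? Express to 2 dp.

Under orthogonal rotation h² = Σλ², so λ_Component 2² = h² − (0.7514) = 0.77 − 0.7514 = 0.0186.
|λ| = √0.0186 = 0.1364.

0.14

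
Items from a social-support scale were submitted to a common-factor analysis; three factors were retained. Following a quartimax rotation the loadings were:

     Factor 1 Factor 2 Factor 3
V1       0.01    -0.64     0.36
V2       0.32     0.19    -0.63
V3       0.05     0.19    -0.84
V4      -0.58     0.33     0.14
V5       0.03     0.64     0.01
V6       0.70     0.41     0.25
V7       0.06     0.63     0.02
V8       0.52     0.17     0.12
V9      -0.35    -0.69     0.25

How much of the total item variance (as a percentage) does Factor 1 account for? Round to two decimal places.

SS loadings for Factor 1 = 0.01² + 0.32² + 0.05² + (-0.58)² + 0.03² + 0.70² + 0.06² + 0.52² + (-0.35)² = 1.3288
With 9 standardized items, total variance = 9. Proportion = 1.3288/9 = 0.1476 → 14.76%.

14.76%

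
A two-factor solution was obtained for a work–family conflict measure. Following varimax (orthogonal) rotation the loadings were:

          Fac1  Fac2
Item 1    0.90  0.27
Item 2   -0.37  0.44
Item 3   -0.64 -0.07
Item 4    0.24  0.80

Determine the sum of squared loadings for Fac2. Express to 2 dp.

SS loadings for Fac2 = 0.27² + 0.44² + (-0.07)² + 0.80² = 0.0729 + 0.1936 + 0.0049 + 0.6400 = 0.9114

0.91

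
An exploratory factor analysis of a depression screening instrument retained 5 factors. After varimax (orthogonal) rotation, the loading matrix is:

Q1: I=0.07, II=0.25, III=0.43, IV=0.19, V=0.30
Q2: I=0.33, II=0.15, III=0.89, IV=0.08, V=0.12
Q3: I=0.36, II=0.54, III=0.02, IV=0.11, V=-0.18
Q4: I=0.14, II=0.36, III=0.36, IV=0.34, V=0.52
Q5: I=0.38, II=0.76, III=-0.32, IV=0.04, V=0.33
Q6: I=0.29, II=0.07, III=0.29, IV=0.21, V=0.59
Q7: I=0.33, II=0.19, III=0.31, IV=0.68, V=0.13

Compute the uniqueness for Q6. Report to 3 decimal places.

0.435

h² = 0.29² + 0.07² + 0.29² + 0.21² + 0.59² = 0.0841 + 0.0049 + 0.0841 + 0.0441 + 0.3481 = 0.5653
Uniqueness u² = 1 − h² = 1 − 0.5653 = 0.4347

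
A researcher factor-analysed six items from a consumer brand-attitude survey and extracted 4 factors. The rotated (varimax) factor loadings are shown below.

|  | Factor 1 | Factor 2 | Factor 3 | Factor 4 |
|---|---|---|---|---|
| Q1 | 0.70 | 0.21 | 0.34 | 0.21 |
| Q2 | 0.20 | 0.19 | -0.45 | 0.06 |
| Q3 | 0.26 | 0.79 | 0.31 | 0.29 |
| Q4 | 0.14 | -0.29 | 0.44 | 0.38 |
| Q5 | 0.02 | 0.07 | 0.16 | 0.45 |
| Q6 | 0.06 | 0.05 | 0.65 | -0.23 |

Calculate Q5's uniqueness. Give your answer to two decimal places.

h² = 0.02² + 0.07² + 0.16² + 0.45² = 0.0004 + 0.0049 + 0.0256 + 0.2025 = 0.2334
Uniqueness u² = 1 − h² = 1 − 0.2334 = 0.7666

0.77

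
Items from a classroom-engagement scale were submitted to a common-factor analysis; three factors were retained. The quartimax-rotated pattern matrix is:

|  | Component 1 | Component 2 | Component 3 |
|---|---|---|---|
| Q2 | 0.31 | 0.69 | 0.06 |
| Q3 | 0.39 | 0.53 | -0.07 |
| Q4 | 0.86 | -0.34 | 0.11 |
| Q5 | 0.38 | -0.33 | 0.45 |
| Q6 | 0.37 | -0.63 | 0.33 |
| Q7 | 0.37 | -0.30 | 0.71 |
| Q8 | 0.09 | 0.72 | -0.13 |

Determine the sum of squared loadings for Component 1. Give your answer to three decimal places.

SS loadings for Component 1 = 0.31² + 0.39² + 0.86² + 0.38² + 0.37² + 0.37² + 0.09² = 0.0961 + 0.1521 + 0.7396 + 0.1444 + 0.1369 + 0.1369 + 0.0081 = 1.4141

1.414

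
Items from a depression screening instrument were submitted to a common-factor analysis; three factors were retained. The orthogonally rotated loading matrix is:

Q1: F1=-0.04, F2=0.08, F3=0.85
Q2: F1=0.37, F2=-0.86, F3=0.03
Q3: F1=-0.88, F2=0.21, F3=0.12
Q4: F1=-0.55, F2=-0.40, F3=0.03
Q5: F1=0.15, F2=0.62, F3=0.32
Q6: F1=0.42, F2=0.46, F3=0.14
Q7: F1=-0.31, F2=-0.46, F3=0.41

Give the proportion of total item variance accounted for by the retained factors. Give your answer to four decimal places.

SS loadings by factor: 1.5104, 1.7577, 1.0288; total = 4.2969.
Total variance with 7 standardized items is 7, so the solution explains 4.2969/7 = 0.6138.

0.6138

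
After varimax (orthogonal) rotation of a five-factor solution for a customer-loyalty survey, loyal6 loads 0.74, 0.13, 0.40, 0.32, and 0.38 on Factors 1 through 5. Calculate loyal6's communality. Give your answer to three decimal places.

0.971

h² = 0.74² + 0.13² + 0.40² + 0.32² + 0.38² = 0.5476 + 0.0169 + 0.1600 + 0.1024 + 0.1444 = 0.9713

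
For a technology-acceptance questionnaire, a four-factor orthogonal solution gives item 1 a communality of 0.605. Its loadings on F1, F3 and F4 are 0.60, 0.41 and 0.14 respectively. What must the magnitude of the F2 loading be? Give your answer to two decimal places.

0.24

Under orthogonal rotation h² = Σλ², so λ_F2² = h² − (0.5477) = 0.605 − 0.5477 = 0.0573.
|λ| = √0.0573 = 0.2394.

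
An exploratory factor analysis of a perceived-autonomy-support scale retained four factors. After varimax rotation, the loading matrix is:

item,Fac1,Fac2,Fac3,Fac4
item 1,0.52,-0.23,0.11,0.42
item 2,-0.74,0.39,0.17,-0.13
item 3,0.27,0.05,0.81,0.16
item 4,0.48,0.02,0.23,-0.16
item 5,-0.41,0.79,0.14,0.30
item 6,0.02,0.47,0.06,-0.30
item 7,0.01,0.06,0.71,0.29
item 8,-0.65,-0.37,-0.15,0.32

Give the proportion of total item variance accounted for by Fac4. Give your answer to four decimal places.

0.0764

SS loadings for Fac4 = 0.42² + (-0.13)² + 0.16² + (-0.16)² + 0.30² + (-0.30)² + 0.29² + 0.32² = 0.6110
Proportion of variance = 0.6110 / 8 = 0.0764.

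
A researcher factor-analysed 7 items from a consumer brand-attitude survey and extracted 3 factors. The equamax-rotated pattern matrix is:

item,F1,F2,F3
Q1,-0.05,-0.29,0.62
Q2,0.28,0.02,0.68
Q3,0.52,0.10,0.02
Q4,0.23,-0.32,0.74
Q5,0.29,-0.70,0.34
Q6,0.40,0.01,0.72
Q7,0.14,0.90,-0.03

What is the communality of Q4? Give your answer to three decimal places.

h² = 0.23² + (-0.32)² + 0.74² = 0.0529 + 0.1024 + 0.5476 = 0.7029

0.703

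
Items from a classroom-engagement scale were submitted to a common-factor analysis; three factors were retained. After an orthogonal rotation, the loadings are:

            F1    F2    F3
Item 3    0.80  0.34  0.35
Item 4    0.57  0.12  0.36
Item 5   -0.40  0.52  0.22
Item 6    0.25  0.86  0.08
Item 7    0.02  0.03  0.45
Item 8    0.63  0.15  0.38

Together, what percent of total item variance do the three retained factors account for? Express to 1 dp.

SS loadings by factor: 1.5847, 1.1634, 0.6538; total = 3.4019.
Total variance with 6 standardized items is 6, so the solution explains 3.4019/6 = 0.5670 = 56.70%.

56.7%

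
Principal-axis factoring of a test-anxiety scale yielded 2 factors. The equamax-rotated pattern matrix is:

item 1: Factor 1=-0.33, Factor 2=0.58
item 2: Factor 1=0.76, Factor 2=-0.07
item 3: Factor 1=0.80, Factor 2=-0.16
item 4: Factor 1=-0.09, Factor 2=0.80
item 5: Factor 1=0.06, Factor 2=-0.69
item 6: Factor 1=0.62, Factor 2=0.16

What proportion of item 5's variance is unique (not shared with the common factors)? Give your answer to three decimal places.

h² = 0.06² + (-0.69)² = 0.0036 + 0.4761 = 0.4797
Uniqueness u² = 1 − h² = 1 − 0.4797 = 0.5203

0.520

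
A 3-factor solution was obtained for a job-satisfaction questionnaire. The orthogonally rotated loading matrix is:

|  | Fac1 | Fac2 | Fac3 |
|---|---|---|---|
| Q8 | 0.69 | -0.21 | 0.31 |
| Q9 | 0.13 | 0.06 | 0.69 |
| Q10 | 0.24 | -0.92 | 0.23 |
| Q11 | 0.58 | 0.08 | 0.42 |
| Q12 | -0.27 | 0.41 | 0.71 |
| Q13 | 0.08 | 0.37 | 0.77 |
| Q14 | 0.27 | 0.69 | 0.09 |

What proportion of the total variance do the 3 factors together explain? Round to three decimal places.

0.661

SS loadings by factor: 1.0392, 1.6816, 1.9066; total = 4.6274.
Total variance with 7 standardized items is 7, so the solution explains 4.6274/7 = 0.6611.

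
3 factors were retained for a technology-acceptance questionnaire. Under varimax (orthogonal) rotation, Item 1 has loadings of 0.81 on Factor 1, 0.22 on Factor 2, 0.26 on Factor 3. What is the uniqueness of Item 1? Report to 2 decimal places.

h² = 0.81² + 0.22² + 0.26² = 0.6561 + 0.0484 + 0.0676 = 0.7721
Uniqueness u² = 1 − h² = 1 − 0.7721 = 0.2279

0.23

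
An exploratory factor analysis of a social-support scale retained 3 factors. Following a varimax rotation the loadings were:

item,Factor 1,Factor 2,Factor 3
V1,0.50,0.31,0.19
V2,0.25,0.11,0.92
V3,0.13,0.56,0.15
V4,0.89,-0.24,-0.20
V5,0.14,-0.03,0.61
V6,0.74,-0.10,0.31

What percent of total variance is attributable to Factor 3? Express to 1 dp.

23.6%

SS loadings for Factor 3 = 0.19² + 0.92² + 0.15² + (-0.20)² + 0.61² + 0.31² = 1.4132
With 6 standardized items, total variance = 6. Proportion = 1.4132/6 = 0.2355 → 23.55%.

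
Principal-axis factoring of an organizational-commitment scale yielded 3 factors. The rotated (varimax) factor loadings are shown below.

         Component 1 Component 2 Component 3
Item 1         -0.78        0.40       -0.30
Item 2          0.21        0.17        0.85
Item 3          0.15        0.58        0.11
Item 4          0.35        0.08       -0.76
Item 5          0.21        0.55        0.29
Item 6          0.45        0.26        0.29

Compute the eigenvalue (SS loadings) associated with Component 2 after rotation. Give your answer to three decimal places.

0.902

SS loadings for Component 2 = 0.40² + 0.17² + 0.58² + 0.08² + 0.55² + 0.26² = 0.1600 + 0.0289 + 0.3364 + 0.0064 + 0.3025 + 0.0676 = 0.9018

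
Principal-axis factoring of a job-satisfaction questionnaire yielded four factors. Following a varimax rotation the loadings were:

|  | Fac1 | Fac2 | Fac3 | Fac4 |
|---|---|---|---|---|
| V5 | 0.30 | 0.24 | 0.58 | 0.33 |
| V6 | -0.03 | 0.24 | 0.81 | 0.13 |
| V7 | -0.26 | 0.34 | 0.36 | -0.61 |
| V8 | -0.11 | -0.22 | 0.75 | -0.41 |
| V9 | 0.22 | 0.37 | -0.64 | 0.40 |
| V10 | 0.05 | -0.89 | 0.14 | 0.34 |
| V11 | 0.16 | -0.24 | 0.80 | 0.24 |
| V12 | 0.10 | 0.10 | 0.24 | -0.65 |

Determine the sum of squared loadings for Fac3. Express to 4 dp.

2.8114

SS loadings for Fac3 = 0.58² + 0.81² + 0.36² + 0.75² + (-0.64)² + 0.14² + 0.80² + 0.24² = 0.3364 + 0.6561 + 0.1296 + 0.5625 + 0.4096 + 0.0196 + 0.6400 + 0.0576 = 2.8114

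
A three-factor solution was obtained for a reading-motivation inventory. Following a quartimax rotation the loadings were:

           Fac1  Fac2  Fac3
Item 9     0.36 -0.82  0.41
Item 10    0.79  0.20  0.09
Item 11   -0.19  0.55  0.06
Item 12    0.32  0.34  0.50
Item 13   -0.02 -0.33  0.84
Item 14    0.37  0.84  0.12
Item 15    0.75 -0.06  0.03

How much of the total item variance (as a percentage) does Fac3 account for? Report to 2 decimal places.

16.44%

SS loadings for Fac3 = 0.41² + 0.09² + 0.06² + 0.50² + 0.84² + 0.12² + 0.03² = 1.1507
With 7 standardized items, total variance = 7. Proportion = 1.1507/7 = 0.1644 → 16.44%.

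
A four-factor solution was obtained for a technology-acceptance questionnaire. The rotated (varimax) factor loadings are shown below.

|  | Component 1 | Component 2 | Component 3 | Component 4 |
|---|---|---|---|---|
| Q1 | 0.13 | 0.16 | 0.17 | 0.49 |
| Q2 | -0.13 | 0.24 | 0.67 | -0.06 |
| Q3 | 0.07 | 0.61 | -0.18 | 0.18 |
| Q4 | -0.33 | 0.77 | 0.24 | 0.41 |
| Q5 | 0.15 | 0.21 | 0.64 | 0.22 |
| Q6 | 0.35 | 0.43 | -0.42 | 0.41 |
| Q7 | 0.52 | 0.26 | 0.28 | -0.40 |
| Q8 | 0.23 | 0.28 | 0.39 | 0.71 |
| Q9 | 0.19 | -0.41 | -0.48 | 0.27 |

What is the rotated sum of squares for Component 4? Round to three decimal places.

SS loadings for Component 4 = 0.49² + (-0.06)² + 0.18² + 0.41² + 0.22² + 0.41² + (-0.40)² + 0.71² + 0.27² = 0.2401 + 0.0036 + 0.0324 + 0.1681 + 0.0484 + 0.1681 + 0.1600 + 0.5041 + 0.0729 = 1.3977

1.398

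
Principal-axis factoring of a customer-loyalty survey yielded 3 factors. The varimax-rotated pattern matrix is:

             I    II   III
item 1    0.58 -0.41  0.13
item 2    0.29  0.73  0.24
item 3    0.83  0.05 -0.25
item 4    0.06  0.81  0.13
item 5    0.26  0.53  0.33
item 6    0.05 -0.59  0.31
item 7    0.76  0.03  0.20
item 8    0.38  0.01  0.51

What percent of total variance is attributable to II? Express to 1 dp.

24.9%

SS loadings for II = (-0.41)² + 0.73² + 0.05² + 0.81² + 0.53² + (-0.59)² + 0.03² + 0.01² = 1.9896
With 8 standardized items, total variance = 8. Proportion = 1.9896/8 = 0.2487 → 24.87%.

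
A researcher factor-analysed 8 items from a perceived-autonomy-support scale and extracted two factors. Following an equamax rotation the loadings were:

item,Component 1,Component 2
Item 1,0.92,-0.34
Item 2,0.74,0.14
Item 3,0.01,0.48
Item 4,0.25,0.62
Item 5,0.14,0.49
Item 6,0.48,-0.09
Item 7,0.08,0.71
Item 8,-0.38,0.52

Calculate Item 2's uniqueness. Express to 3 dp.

0.433

h² = 0.74² + 0.14² = 0.5476 + 0.0196 = 0.5672
Uniqueness u² = 1 − h² = 1 − 0.5672 = 0.4328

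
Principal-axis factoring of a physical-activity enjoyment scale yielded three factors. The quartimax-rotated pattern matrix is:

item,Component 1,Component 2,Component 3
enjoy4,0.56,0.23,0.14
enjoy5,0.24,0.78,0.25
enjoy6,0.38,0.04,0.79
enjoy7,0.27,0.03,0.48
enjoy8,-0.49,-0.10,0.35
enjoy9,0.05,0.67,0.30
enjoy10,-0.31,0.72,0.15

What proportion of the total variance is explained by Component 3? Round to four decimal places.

0.1674

SS loadings for Component 3 = 0.14² + 0.25² + 0.79² + 0.48² + 0.35² + 0.30² + 0.15² = 1.1716
Proportion of variance = 1.1716 / 7 = 0.1674.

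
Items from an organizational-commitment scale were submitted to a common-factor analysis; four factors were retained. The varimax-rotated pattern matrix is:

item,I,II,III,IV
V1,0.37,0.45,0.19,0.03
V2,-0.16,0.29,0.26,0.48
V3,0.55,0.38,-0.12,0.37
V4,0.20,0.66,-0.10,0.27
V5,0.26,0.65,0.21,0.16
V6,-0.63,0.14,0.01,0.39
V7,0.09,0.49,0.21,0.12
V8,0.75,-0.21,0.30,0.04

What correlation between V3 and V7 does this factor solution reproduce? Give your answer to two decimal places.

r̂ = Σ λ_i·λ_j across factors = (0.55)(0.09) + (0.38)(0.49) + (-0.12)(0.21) + (0.37)(0.12)
  = +0.0495 +0.1862 -0.0252 +0.0444 = 0.2549

0.25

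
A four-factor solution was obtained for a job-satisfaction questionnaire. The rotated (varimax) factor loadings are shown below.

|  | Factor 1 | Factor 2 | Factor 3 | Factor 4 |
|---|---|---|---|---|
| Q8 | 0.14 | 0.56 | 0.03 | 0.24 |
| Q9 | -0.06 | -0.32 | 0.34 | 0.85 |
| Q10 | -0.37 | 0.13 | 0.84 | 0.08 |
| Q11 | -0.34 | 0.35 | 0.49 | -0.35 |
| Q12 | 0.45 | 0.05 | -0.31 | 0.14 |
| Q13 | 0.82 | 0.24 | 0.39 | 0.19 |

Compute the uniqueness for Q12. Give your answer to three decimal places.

h² = 0.45² + 0.05² + (-0.31)² + 0.14² = 0.2025 + 0.0025 + 0.0961 + 0.0196 = 0.3207
Uniqueness u² = 1 − h² = 1 − 0.3207 = 0.6793

0.679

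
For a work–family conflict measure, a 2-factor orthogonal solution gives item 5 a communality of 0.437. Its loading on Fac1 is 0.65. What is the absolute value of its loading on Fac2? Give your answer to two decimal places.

0.12

Under orthogonal rotation h² = Σλ², so λ_Fac2² = h² − (0.4225) = 0.437 − 0.4225 = 0.0145.
|λ| = √0.0145 = 0.1204.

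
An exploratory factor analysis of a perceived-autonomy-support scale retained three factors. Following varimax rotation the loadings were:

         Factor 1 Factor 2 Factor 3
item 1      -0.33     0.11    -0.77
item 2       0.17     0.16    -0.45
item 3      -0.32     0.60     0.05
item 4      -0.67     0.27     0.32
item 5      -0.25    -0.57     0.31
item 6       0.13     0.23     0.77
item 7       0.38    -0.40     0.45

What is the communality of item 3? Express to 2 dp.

h² = (-0.32)² + 0.60² + 0.05² = 0.1024 + 0.3600 + 0.0025 = 0.4649

0.46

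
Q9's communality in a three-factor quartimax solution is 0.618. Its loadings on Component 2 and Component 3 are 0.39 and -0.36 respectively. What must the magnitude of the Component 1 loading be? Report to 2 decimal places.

0.58

Under orthogonal rotation h² = Σλ², so λ_Component 1² = h² − (0.2817) = 0.618 − 0.2817 = 0.3363.
|λ| = √0.3363 = 0.5799.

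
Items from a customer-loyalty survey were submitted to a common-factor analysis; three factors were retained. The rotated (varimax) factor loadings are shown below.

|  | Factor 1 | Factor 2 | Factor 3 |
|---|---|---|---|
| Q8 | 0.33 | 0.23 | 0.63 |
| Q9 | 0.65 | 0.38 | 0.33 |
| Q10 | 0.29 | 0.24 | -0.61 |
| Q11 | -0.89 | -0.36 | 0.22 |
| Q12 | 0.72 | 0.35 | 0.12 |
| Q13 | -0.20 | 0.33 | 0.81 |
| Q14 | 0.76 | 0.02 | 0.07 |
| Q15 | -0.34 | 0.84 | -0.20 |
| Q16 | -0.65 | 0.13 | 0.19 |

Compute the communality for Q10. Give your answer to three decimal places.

h² = 0.29² + 0.24² + (-0.61)² = 0.0841 + 0.0576 + 0.3721 = 0.5138

0.514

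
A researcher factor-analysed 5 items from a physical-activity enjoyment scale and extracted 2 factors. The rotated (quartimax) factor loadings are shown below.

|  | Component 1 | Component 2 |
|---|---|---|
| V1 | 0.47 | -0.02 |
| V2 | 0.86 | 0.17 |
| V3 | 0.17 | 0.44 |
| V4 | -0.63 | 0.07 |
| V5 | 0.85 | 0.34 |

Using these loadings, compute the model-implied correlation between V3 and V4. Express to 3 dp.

-0.076

r̂ = Σ λ_i·λ_j across factors = (0.17)(-0.63) + (0.44)(0.07)
  = -0.1071 +0.0308 = -0.0763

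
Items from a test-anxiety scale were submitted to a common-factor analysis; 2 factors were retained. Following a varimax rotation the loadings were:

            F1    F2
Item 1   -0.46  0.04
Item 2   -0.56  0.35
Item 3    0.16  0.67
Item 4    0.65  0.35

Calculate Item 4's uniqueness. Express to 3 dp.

h² = 0.65² + 0.35² = 0.4225 + 0.1225 = 0.5450
Uniqueness u² = 1 − h² = 1 − 0.5450 = 0.4550

0.455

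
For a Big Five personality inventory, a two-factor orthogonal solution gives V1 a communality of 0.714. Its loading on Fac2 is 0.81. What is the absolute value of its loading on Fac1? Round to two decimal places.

Under orthogonal rotation h² = Σλ², so λ_Fac1² = h² − (0.6561) = 0.714 − 0.6561 = 0.0579.
|λ| = √0.0579 = 0.2406.

0.24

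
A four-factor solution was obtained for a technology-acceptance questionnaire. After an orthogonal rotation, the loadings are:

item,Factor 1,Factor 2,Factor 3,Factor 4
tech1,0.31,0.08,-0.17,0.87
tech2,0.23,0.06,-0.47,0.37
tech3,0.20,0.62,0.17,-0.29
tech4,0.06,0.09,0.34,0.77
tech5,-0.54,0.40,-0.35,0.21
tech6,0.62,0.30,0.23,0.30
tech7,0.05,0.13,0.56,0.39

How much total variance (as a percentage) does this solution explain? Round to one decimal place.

SS loadings by factor: 0.8711, 0.6694, 0.8833, 1.8570; total = 4.2808.
Total variance with 7 standardized items is 7, so the solution explains 4.2808/7 = 0.6115 = 61.15%.

61.2%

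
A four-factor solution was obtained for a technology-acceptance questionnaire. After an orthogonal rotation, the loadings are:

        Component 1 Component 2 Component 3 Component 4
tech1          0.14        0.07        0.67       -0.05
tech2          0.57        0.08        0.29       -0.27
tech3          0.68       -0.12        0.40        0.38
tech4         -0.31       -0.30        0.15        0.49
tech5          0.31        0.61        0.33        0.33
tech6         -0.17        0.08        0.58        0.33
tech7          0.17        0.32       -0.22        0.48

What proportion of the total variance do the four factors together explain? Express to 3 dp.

SS loadings by factor: 1.0569, 0.5966, 1.2092, 0.9081; total = 3.7708.
Total variance with 7 standardized items is 7, so the solution explains 3.7708/7 = 0.5387.

0.539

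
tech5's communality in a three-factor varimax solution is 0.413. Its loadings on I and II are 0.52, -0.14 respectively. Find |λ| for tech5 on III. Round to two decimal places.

Under orthogonal rotation h² = Σλ², so λ_III² = h² − (0.2900) = 0.413 − 0.2900 = 0.1230.
|λ| = √0.1230 = 0.3507.

0.35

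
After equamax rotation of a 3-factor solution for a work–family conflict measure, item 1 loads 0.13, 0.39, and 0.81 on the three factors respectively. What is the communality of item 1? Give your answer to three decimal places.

0.825

h² = 0.13² + 0.39² + 0.81² = 0.0169 + 0.1521 + 0.6561 = 0.8251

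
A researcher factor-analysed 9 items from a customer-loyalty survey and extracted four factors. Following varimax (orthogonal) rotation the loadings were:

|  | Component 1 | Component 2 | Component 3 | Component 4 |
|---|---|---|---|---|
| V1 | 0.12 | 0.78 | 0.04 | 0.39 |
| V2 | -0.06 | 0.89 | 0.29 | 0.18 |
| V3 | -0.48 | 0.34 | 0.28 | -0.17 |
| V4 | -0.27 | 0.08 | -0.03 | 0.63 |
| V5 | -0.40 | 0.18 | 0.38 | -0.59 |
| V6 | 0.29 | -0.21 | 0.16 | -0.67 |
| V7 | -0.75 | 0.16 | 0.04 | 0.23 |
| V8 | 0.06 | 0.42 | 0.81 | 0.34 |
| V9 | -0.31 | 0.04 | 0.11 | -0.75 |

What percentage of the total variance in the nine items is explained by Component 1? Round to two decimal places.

SS loadings for Component 1 = 0.12² + (-0.06)² + (-0.48)² + (-0.27)² + (-0.40)² + 0.29² + (-0.75)² + 0.06² + (-0.31)² = 1.2276
With 9 standardized items, total variance = 9. Proportion = 1.2276/9 = 0.1364 → 13.64%.

13.64%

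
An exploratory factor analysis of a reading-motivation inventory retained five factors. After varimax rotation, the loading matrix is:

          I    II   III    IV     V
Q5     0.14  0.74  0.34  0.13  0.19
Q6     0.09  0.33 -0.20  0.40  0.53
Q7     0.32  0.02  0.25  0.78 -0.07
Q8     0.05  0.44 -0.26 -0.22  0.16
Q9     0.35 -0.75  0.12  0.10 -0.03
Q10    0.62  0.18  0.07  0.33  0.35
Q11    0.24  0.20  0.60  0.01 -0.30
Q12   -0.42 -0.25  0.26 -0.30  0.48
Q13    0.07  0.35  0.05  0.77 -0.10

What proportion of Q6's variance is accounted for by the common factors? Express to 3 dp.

h² = 0.09² + 0.33² + (-0.20)² + 0.40² + 0.53² = 0.0081 + 0.1089 + 0.0400 + 0.1600 + 0.2809 = 0.5979

0.598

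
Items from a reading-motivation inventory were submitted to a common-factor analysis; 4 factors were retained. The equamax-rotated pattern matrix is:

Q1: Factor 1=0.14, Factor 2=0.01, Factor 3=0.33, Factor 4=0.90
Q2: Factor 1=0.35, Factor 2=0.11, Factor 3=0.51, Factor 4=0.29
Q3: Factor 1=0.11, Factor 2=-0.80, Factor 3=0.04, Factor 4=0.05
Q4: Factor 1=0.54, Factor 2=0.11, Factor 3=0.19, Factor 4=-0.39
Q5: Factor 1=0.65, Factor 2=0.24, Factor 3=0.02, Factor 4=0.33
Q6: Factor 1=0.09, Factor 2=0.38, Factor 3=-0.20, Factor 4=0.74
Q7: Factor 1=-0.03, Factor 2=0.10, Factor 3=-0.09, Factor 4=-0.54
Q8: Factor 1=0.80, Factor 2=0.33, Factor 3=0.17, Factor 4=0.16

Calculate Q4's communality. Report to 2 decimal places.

0.49

h² = 0.54² + 0.11² + 0.19² + (-0.39)² = 0.2916 + 0.0121 + 0.0361 + 0.1521 = 0.4919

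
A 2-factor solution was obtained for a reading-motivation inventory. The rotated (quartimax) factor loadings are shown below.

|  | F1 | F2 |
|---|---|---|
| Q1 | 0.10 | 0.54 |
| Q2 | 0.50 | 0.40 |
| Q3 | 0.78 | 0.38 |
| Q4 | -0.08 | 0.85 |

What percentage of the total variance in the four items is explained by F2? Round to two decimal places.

SS loadings for F2 = 0.54² + 0.40² + 0.38² + 0.85² = 1.3185
With 4 standardized items, total variance = 4. Proportion = 1.3185/4 = 0.3296 → 32.96%.

32.96%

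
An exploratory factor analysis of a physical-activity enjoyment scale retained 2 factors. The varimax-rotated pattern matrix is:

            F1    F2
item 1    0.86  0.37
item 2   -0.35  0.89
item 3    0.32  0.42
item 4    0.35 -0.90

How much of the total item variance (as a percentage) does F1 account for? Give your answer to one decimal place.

27.2%

SS loadings for F1 = 0.86² + (-0.35)² + 0.32² + 0.35² = 1.0870
With 4 standardized items, total variance = 4. Proportion = 1.0870/4 = 0.2717 → 27.18%.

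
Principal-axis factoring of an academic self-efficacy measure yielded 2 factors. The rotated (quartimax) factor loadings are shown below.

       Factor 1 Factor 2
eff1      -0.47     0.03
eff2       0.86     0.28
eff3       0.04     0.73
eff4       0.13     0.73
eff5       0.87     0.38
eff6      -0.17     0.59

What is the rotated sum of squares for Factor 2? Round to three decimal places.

SS loadings for Factor 2 = 0.03² + 0.28² + 0.73² + 0.73² + 0.38² + 0.59² = 0.0009 + 0.0784 + 0.5329 + 0.5329 + 0.1444 + 0.3481 = 1.6376

1.638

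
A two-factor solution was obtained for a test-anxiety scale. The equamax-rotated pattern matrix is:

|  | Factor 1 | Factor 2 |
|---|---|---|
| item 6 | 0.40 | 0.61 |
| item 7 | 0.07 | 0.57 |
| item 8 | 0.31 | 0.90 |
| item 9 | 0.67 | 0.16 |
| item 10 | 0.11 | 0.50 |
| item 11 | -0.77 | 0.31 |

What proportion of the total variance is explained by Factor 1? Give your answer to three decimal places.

0.219

SS loadings for Factor 1 = 0.40² + 0.07² + 0.31² + 0.67² + 0.11² + (-0.77)² = 1.3149
Proportion of variance = 1.3149 / 6 = 0.2192.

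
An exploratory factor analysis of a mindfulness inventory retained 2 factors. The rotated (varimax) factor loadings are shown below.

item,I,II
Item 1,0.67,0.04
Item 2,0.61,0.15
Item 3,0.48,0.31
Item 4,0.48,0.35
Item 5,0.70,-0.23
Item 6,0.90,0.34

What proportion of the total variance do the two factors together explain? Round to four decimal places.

Communalities: 0.4505, 0.3946, 0.3265, 0.3529, 0.5429, 0.9256; Σh² = 2.9930.
Total variance with 6 standardized items is 6, so the solution explains 2.9930/6 = 0.4988.

0.4988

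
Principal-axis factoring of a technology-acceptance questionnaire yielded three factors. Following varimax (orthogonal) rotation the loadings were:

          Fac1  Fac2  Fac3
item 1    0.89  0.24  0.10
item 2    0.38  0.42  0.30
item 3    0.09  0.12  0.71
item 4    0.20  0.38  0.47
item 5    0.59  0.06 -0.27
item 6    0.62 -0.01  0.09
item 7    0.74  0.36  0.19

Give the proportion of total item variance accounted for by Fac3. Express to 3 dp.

0.135

SS loadings for Fac3 = 0.10² + 0.30² + 0.71² + 0.47² + (-0.27)² + 0.09² + 0.19² = 0.9421
Proportion of variance = 0.9421 / 7 = 0.1346.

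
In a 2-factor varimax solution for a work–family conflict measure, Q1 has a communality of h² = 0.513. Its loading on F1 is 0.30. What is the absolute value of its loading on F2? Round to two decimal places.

0.65

Under orthogonal rotation h² = Σλ², so λ_F2² = h² − (0.0900) = 0.513 − 0.0900 = 0.4230.
|λ| = √0.4230 = 0.6504.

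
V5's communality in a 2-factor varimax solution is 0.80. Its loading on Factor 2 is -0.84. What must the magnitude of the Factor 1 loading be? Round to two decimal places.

Under orthogonal rotation h² = Σλ², so λ_Factor 1² = h² − (0.7056) = 0.80 − 0.7056 = 0.0944.
|λ| = √0.0944 = 0.3072.

0.31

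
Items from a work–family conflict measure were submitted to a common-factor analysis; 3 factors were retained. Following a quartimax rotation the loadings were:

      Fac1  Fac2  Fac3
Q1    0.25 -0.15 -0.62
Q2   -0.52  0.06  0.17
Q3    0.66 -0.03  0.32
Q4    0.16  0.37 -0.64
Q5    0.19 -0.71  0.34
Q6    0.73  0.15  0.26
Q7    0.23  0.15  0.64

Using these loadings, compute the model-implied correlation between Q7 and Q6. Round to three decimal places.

0.357

r̂ = Σ λ_i·λ_j across factors = (0.23)(0.73) + (0.15)(0.15) + (0.64)(0.26)
  = +0.1679 +0.0225 +0.1664 = 0.3568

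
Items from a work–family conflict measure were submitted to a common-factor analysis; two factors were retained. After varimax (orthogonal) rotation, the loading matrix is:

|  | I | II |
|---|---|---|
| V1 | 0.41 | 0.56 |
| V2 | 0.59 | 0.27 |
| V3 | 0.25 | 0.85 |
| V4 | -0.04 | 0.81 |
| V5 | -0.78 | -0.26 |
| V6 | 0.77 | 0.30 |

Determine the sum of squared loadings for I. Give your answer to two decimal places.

SS loadings for I = 0.41² + 0.59² + 0.25² + (-0.04)² + (-0.78)² + 0.77² = 0.1681 + 0.3481 + 0.0625 + 0.0016 + 0.6084 + 0.5929 = 1.7816

1.78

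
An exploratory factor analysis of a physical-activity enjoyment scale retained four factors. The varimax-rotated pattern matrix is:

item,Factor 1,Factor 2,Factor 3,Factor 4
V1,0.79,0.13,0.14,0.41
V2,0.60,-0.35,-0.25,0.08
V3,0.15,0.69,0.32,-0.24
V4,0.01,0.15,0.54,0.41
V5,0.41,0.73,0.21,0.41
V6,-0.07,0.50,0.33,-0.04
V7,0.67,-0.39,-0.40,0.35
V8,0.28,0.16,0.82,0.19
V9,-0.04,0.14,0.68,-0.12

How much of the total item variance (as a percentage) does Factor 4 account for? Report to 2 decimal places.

8.25%

SS loadings for Factor 4 = 0.41² + 0.08² + (-0.24)² + 0.41² + 0.41² + (-0.04)² + 0.35² + 0.19² + (-0.12)² = 0.7429
With 9 standardized items, total variance = 9. Proportion = 0.7429/9 = 0.0825 → 8.25%.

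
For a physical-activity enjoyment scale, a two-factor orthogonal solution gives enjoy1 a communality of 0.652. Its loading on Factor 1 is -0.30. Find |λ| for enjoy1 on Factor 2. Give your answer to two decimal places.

Under orthogonal rotation h² = Σλ², so λ_Factor 2² = h² − (0.0900) = 0.652 − 0.0900 = 0.5620.
|λ| = √0.5620 = 0.7497.

0.75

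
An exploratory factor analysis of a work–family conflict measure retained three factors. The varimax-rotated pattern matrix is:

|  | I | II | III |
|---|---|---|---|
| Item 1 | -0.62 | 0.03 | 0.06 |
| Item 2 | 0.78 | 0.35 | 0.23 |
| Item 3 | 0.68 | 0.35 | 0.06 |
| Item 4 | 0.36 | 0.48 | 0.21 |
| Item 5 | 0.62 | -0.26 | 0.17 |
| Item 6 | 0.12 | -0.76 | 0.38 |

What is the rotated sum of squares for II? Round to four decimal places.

SS loadings for II = 0.03² + 0.35² + 0.35² + 0.48² + (-0.26)² + (-0.76)² = 0.0009 + 0.1225 + 0.1225 + 0.2304 + 0.0676 + 0.5776 = 1.1215

1.1215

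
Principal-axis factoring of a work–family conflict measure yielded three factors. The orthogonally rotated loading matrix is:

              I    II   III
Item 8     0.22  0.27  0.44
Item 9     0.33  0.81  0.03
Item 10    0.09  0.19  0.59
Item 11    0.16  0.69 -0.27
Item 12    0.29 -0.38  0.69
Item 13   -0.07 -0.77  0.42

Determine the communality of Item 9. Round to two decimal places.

h² = 0.33² + 0.81² + 0.03² = 0.1089 + 0.6561 + 0.0009 = 0.7659

0.77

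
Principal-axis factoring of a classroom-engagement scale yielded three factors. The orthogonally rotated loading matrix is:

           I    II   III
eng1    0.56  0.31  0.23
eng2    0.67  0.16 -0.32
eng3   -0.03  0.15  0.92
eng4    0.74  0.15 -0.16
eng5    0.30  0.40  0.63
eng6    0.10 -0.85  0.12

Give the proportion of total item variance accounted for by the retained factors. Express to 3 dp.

0.650

Communalities: 0.4626, 0.5769, 0.8698, 0.5957, 0.6469, 0.7469; Σh² = 3.8988.
Total variance with 6 standardized items is 6, so the solution explains 3.8988/6 = 0.6498.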